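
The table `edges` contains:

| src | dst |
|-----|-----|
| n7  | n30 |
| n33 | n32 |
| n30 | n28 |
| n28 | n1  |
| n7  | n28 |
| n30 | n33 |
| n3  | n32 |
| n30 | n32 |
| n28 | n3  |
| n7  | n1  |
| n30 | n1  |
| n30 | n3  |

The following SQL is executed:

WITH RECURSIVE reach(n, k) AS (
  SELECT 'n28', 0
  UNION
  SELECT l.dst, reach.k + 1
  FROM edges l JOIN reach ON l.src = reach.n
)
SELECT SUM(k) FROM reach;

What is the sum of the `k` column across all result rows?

Base: (n28, k=0).
Iteration 1: edges from {n28} -> (n1, k=1), (n3, k=1).
Iteration 2: edges from {n1,n3} -> (n32, k=2).
Iteration 3: no outgoing edges from {n32}; recursion stops.
SUM(k) = 0 + 1 + 1 + 2 = 4.

4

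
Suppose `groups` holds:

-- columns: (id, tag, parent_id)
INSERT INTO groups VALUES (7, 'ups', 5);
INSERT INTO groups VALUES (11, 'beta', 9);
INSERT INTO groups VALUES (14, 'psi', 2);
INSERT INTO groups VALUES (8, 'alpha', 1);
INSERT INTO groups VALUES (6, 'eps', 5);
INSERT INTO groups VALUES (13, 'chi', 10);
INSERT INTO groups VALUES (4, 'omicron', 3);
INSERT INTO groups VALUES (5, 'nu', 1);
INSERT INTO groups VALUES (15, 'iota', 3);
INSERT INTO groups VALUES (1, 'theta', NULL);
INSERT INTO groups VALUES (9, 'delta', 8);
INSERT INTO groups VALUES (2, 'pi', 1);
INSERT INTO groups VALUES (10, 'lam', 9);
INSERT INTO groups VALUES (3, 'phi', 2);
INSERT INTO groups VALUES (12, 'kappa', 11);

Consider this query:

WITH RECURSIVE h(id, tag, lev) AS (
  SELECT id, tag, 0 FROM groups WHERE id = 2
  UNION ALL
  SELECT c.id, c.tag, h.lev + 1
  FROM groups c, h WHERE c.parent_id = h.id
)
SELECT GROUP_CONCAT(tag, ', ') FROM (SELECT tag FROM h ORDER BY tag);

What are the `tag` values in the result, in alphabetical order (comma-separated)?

iota, omicron, phi, pi, psi

Base: id=2 (pi) at lev 0.
Iteration 1: rows with parent_id in {2} -> phi (id 3, lev 1), psi (id 14, lev 1).
Iteration 2: rows with parent_id in {3,14} -> omicron (id 4, lev 2), iota (id 15, lev 2).
Iteration 3: no rows with parent_id in {4,15}; recursion stops.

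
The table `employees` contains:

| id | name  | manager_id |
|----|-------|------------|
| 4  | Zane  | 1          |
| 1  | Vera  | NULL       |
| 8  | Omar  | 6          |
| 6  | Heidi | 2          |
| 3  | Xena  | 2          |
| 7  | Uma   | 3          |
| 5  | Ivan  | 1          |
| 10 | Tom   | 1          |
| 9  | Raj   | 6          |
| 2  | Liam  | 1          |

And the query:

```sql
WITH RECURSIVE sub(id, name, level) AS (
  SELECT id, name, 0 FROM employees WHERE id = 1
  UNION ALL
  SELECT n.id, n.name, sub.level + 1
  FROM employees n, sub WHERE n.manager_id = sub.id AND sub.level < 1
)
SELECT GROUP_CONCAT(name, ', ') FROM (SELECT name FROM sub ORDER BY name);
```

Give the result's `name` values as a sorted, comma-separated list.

Base: id=1 (Vera) at level 0.
Iteration 1: rows with manager_id in {1} -> Liam (id 2, level 1), Zane (id 4, level 1), Ivan (id 5, level 1), Tom (id 10, level 1).
Iteration 2: level < 1 fails for all current rows; recursion stops.

Ivan, Liam, Tom, Vera, Zane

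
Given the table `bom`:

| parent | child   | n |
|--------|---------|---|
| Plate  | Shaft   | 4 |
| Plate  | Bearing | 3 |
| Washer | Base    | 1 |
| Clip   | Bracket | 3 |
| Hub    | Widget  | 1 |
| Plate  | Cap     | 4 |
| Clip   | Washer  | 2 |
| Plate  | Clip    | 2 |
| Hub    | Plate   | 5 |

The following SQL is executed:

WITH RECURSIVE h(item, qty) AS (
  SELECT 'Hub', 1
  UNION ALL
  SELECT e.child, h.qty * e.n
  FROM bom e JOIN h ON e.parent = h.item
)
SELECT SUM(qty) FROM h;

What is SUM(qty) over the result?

142

Base: (Hub, qty=1).
Iteration 1: components of {Hub} -> Plate = 1*5 = 5, Widget = 1*1 = 1.
Iteration 2: components of {Plate,Widget} -> Bearing = 5*3 = 15, Cap = 5*4 = 20, Clip = 5*2 = 10, Shaft = 5*4 = 20.
Iteration 3: components of {Bearing,Cap,Clip,Shaft} -> Bracket = 10*3 = 30, Washer = 10*2 = 20.
Iteration 4: components of {Bracket,Washer} -> Base = 20*1 = 20.
Iteration 5: no further components; recursion stops.
SUM(qty) = 1 + 5 + 1 + 15 + 10 + 20 + 20 + 30 + 20 + 20 = 142.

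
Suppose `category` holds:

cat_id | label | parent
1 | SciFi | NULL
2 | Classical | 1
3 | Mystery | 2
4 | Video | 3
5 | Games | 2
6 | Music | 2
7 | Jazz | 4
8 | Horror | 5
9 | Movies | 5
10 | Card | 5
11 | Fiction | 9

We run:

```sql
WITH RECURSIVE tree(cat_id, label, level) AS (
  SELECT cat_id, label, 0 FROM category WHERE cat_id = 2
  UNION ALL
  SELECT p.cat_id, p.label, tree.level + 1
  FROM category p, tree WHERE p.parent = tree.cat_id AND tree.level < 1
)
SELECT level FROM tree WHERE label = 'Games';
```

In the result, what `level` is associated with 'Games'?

Base: cat_id=2 (Classical) at level 0.
Iteration 1: rows with parent in {2} -> Mystery (id 3, level 1), Games (id 5, level 1), Music (id 6, level 1).
Iteration 2: level < 1 fails for all current rows; recursion stops.

1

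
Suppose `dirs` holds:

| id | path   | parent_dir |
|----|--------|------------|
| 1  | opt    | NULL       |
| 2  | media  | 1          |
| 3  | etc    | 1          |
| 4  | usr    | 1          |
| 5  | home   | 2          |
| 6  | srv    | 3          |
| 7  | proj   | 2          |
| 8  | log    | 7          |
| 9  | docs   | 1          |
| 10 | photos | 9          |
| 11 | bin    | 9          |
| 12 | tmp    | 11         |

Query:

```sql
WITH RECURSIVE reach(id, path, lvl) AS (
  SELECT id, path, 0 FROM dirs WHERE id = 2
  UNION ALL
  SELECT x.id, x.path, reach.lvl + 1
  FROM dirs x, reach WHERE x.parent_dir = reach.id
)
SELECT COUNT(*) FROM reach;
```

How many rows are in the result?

4

Base: id=2 (media) at lvl 0.
Iteration 1: rows with parent_dir in {2} -> home (id 5, lvl 1), proj (id 7, lvl 1).
Iteration 2: rows with parent_dir in {5,7} -> log (id 8, lvl 2).
Iteration 3: no rows with parent_dir in {8}; recursion stops.
Total rows emitted: 4.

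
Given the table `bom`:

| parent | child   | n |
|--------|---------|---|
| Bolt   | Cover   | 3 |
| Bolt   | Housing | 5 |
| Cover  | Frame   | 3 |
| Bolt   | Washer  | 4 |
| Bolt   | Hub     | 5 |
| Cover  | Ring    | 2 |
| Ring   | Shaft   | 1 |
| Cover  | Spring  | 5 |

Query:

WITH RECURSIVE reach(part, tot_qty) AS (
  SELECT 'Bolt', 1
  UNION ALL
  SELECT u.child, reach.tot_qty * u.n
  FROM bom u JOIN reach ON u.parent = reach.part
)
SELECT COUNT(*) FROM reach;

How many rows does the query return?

Base: (Bolt, tot_qty=1).
Iteration 1: components of {Bolt} -> Cover = 1*3 = 3, Housing = 1*5 = 5, Hub = 1*5 = 5, Washer = 1*4 = 4.
Iteration 2: components of {Cover,Housing,Hub,Washer} -> Frame = 3*3 = 9, Ring = 3*2 = 6, Spring = 3*5 = 15.
Iteration 3: components of {Frame,Ring,Spring} -> Shaft = 6*1 = 6.
Iteration 4: no further components; recursion stops.
Total rows emitted: 9.

9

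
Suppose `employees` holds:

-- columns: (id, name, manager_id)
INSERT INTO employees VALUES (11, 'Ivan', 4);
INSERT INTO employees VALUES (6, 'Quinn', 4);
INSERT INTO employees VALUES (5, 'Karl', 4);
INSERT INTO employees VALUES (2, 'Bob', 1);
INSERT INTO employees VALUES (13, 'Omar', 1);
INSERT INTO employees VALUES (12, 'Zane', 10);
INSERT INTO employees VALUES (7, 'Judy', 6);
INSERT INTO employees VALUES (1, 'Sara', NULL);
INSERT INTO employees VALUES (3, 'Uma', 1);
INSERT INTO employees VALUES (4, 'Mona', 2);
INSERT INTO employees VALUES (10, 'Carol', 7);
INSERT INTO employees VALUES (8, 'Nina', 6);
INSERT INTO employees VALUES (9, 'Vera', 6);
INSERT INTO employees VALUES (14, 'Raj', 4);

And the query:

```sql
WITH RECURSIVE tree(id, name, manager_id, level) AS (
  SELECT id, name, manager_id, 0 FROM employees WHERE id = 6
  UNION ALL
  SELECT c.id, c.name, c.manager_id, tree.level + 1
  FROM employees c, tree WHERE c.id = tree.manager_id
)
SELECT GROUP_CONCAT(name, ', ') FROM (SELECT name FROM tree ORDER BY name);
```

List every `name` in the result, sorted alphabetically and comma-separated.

Base: id=6 (Quinn), manager_id=4, level 0.
Iteration 1: join on id=4 -> Mona (id 4, manager_id=2, level 1).
Iteration 2: join on id=2 -> Bob (id 2, manager_id=1, level 2).
Iteration 3: join on id=1 -> Sara (id 1, manager_id=NULL, level 3).
Iteration 4: manager_id is NULL; no match; recursion stops.

Bob, Mona, Quinn, Sara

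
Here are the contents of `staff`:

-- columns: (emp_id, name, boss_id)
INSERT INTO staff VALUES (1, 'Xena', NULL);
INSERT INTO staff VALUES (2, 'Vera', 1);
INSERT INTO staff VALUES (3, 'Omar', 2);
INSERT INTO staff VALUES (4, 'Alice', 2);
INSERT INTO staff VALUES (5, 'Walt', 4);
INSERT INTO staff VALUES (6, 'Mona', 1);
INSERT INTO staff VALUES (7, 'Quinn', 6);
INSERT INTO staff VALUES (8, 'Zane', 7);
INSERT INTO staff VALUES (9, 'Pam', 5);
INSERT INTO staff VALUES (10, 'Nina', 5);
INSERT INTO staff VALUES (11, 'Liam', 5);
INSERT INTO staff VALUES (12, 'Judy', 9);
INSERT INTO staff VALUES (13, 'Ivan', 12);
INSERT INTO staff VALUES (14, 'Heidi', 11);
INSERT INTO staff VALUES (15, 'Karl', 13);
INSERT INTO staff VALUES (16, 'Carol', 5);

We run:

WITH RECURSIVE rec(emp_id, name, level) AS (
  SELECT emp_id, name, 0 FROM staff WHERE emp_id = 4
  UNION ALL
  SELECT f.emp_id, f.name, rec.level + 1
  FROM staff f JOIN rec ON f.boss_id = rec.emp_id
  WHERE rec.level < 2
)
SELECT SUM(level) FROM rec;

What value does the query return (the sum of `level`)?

9

Base: emp_id=4 (Alice) at level 0.
Iteration 1: rows with boss_id in {4} -> Walt (id 5, level 1).
Iteration 2: rows with boss_id in {5} -> Pam (id 9, level 2), Nina (id 10, level 2), Liam (id 11, level 2), Carol (id 16, level 2).
Iteration 3: level < 2 fails for all current rows; recursion stops.
SUM(level) = 0 + 1 + 2 + 2 + 2 + 2 = 9.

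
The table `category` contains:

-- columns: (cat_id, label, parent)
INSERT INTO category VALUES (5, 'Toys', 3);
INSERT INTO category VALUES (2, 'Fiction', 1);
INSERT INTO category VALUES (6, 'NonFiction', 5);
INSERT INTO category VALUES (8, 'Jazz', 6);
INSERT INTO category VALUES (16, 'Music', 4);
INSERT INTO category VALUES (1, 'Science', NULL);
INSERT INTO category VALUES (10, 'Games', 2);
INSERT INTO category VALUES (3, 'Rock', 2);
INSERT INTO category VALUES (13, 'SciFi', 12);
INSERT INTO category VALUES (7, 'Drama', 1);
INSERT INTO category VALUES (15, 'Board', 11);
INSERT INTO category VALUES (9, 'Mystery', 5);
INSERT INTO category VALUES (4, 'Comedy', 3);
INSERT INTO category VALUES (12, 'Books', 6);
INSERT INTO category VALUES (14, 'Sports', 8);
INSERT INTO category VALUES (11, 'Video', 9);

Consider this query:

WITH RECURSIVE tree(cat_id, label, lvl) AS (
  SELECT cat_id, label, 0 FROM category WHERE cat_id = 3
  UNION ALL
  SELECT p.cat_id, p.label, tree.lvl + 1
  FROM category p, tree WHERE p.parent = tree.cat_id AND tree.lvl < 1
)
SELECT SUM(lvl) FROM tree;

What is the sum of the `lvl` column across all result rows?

Base: cat_id=3 (Rock) at lvl 0.
Iteration 1: rows with parent in {3} -> Comedy (id 4, lvl 1), Toys (id 5, lvl 1).
Iteration 2: lvl < 1 fails for all current rows; recursion stops.
SUM(lvl) = 0 + 1 + 1 = 2.

2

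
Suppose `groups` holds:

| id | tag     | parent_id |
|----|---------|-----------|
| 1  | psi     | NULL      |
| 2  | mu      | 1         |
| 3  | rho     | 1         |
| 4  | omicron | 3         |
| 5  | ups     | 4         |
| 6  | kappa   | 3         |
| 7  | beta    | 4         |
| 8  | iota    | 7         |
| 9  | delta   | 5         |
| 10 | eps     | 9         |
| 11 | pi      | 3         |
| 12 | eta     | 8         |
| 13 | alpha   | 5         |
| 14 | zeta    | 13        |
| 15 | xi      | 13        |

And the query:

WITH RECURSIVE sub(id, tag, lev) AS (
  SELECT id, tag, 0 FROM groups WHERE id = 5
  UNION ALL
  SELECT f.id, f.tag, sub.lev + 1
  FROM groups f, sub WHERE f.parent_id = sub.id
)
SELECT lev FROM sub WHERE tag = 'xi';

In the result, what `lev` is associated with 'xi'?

Base: id=5 (ups) at lev 0.
Iteration 1: rows with parent_id in {5} -> delta (id 9, lev 1), alpha (id 13, lev 1).
Iteration 2: rows with parent_id in {9,13} -> eps (id 10, lev 2), zeta (id 14, lev 2), xi (id 15, lev 2).
Iteration 3: no rows with parent_id in {10,14,15}; recursion stops.

2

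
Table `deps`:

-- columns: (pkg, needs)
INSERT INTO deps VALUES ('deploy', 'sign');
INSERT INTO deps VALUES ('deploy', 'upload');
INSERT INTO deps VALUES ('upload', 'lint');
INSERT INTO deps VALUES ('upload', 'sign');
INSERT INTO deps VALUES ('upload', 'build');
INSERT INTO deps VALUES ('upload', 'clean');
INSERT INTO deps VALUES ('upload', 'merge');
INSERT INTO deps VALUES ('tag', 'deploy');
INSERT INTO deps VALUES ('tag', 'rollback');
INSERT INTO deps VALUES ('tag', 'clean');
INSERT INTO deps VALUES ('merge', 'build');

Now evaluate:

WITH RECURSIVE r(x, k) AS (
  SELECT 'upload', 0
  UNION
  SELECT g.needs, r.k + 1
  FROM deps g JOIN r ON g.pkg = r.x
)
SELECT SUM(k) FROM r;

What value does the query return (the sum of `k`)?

7

Base: (upload, k=0).
Iteration 1: edges from {upload} -> (build, k=1), (clean, k=1), (lint, k=1), (merge, k=1), (sign, k=1).
Iteration 2: edges from {build,clean,lint,merge,sign} -> (build, k=2).
Iteration 3: no outgoing edges from {build}; recursion stops.
SUM(k) = 0 + 1 + 1 + 1 + 1 + 1 + 2 = 7.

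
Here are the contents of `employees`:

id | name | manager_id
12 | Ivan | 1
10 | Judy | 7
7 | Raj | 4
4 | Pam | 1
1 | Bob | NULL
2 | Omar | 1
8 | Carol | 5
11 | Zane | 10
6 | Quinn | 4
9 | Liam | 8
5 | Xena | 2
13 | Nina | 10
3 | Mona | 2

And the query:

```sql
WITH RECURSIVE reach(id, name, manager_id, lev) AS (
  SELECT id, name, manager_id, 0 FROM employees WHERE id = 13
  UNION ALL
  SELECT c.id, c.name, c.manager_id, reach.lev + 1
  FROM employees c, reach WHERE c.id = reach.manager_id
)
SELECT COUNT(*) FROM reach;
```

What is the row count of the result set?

5

Base: id=13 (Nina), manager_id=10, lev 0.
Iteration 1: join on id=10 -> Judy (id 10, manager_id=7, lev 1).
Iteration 2: join on id=7 -> Raj (id 7, manager_id=4, lev 2).
Iteration 3: join on id=4 -> Pam (id 4, manager_id=1, lev 3).
Iteration 4: join on id=1 -> Bob (id 1, manager_id=NULL, lev 4).
Iteration 5: manager_id is NULL; no match; recursion stops.
Total rows emitted: 5.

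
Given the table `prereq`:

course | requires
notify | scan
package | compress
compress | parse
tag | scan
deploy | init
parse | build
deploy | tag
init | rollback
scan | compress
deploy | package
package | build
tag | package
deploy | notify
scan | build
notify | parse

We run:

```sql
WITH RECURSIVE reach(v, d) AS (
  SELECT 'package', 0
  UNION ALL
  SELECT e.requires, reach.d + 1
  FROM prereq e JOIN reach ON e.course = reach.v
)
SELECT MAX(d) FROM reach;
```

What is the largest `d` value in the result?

Base: (package, d=0).
Iteration 1: edges from {package} -> (build, d=1), (compress, d=1).
Iteration 2: edges from {build,compress} -> (parse, d=2).
Iteration 3: edges from {parse} -> (build, d=3).
Iteration 4: no outgoing edges from {build}; recursion stops.
d values: 0, 1, 1, 2, 3; the maximum is 3.

3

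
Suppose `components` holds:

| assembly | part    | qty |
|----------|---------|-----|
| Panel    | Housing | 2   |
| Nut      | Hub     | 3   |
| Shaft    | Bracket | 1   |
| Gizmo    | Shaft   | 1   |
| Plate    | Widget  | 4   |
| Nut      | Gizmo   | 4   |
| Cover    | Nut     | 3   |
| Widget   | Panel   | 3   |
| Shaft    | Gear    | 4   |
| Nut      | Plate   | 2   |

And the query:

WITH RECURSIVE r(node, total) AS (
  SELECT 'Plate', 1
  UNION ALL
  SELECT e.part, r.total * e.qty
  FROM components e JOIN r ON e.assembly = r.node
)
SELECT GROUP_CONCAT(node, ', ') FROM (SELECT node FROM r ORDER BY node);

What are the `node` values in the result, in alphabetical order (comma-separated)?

Housing, Panel, Plate, Widget

Base: (Plate, total=1).
Iteration 1: components of {Plate} -> Widget = 1*4 = 4.
Iteration 2: components of {Widget} -> Panel = 4*3 = 12.
Iteration 3: components of {Panel} -> Housing = 12*2 = 24.
Iteration 4: no further components; recursion stops.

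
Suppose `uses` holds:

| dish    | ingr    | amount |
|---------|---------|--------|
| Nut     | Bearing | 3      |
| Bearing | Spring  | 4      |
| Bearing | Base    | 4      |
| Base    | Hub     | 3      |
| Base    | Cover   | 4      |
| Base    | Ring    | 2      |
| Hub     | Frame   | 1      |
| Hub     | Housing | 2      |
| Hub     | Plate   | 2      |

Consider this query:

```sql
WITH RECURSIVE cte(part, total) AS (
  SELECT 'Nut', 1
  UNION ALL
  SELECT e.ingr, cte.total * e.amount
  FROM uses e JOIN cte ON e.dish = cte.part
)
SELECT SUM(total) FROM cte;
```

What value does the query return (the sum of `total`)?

Base: (Nut, total=1).
Iteration 1: components of {Nut} -> Bearing = 1*3 = 3.
Iteration 2: components of {Bearing} -> Base = 3*4 = 12, Spring = 3*4 = 12.
Iteration 3: components of {Base,Spring} -> Cover = 12*4 = 48, Hub = 12*3 = 36, Ring = 12*2 = 24.
Iteration 4: components of {Cover,Hub,Ring} -> Frame = 36*1 = 36, Housing = 36*2 = 72, Plate = 36*2 = 72.
Iteration 5: no further components; recursion stops.
SUM(total) = 1 + 3 + 12 + 12 + 36 + 48 + 24 + 36 + 72 + 72 = 316.

316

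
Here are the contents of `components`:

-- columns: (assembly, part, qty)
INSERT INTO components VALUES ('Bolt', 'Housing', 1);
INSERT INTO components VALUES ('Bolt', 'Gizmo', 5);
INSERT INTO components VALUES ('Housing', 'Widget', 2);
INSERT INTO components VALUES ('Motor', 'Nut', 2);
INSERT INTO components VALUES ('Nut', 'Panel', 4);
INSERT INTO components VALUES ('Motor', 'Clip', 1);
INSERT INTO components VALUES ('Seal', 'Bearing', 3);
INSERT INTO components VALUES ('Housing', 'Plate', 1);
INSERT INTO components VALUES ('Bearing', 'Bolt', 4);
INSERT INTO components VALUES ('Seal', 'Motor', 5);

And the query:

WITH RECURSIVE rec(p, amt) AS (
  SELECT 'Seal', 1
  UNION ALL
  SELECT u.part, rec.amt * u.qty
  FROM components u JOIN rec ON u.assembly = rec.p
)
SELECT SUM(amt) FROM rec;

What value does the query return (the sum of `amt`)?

184

Base: (Seal, amt=1).
Iteration 1: components of {Seal} -> Bearing = 1*3 = 3, Motor = 1*5 = 5.
Iteration 2: components of {Bearing,Motor} -> Bolt = 3*4 = 12, Clip = 5*1 = 5, Nut = 5*2 = 10.
Iteration 3: components of {Bolt,Clip,Nut} -> Gizmo = 12*5 = 60, Housing = 12*1 = 12, Panel = 10*4 = 40.
Iteration 4: components of {Gizmo,Housing,Panel} -> Plate = 12*1 = 12, Widget = 12*2 = 24.
Iteration 5: no further components; recursion stops.
SUM(amt) = 1 + 3 + 5 + 12 + 5 + 10 + 60 + 12 + 40 + 24 + 12 = 184.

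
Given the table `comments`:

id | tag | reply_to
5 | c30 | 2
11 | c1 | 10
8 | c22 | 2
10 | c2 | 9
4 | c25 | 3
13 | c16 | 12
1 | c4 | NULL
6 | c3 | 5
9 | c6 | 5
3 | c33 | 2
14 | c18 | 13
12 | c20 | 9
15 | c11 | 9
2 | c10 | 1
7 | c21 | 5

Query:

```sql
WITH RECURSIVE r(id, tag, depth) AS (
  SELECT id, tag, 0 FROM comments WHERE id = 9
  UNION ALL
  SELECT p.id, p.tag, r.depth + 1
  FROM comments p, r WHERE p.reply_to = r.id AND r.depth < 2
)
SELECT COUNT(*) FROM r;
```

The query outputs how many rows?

Base: id=9 (c6) at depth 0.
Iteration 1: rows with reply_to in {9} -> c2 (id 10, depth 1), c20 (id 12, depth 1), c11 (id 15, depth 1).
Iteration 2: rows with reply_to in {10,12,15} -> c1 (id 11, depth 2), c16 (id 13, depth 2).
Iteration 3: depth < 2 fails for all current rows; recursion stops.
Total rows emitted: 6.

6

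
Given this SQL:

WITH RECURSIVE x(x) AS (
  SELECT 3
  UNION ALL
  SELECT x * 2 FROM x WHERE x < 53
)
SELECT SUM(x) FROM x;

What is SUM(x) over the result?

189

Base: x=3.
Iteration 1: 3 < 53 holds -> x = 3 * 2 = 6.
Iteration 2: 6 < 53 holds -> x = 6 * 2 = 12.
Iteration 3: 12 < 53 holds -> x = 12 * 2 = 24.
Iteration 4: 24 < 53 holds -> x = 24 * 2 = 48.
Iteration 5: 48 < 53 holds -> x = 48 * 2 = 96.
Iteration 6: 96 < 53 fails; recursion stops.
SUM(x) = 3 + 6 + 12 + 24 + 48 + 96 = 189.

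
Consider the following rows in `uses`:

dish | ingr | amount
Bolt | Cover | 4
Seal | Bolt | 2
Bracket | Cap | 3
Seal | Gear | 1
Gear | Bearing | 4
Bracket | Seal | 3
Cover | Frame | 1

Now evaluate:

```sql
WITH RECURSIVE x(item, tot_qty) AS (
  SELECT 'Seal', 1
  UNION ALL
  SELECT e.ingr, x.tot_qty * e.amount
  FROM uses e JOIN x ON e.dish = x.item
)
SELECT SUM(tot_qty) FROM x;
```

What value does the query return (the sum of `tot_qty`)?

24

Base: (Seal, tot_qty=1).
Iteration 1: components of {Seal} -> Bolt = 1*2 = 2, Gear = 1*1 = 1.
Iteration 2: components of {Bolt,Gear} -> Bearing = 1*4 = 4, Cover = 2*4 = 8.
Iteration 3: components of {Bearing,Cover} -> Frame = 8*1 = 8.
Iteration 4: no further components; recursion stops.
SUM(tot_qty) = 1 + 1 + 2 + 4 + 8 + 8 = 24.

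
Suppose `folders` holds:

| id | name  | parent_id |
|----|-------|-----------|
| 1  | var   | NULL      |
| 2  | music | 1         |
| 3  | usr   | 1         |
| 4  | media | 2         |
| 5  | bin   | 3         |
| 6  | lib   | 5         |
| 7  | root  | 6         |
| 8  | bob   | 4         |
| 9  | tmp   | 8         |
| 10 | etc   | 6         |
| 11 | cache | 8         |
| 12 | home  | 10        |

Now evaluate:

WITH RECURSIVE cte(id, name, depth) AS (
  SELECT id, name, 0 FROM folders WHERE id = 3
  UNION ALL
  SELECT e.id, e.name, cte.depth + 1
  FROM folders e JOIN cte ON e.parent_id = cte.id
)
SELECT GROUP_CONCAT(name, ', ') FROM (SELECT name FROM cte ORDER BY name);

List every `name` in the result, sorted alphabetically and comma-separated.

bin, etc, home, lib, root, usr

Base: id=3 (usr) at depth 0.
Iteration 1: rows with parent_id in {3} -> bin (id 5, depth 1).
Iteration 2: rows with parent_id in {5} -> lib (id 6, depth 2).
Iteration 3: rows with parent_id in {6} -> root (id 7, depth 3), etc (id 10, depth 3).
Iteration 4: rows with parent_id in {7,10} -> home (id 12, depth 4).
Iteration 5: no rows with parent_id in {12}; recursion stops.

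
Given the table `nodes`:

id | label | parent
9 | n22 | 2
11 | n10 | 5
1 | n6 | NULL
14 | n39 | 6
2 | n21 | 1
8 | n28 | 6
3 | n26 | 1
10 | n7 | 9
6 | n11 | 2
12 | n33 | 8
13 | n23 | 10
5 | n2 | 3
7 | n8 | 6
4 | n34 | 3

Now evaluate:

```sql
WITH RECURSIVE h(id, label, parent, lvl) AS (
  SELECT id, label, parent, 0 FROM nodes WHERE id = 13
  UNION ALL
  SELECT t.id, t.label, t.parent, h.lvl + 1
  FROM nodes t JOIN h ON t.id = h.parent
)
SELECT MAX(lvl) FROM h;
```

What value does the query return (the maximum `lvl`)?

4

Base: id=13 (n23), parent=10, lvl 0.
Iteration 1: join on id=10 -> n7 (id 10, parent=9, lvl 1).
Iteration 2: join on id=9 -> n22 (id 9, parent=2, lvl 2).
Iteration 3: join on id=2 -> n21 (id 2, parent=1, lvl 3).
Iteration 4: join on id=1 -> n6 (id 1, parent=NULL, lvl 4).
Iteration 5: parent is NULL; no match; recursion stops.
lvl values: 0, 1, 2, 3, 4; the maximum is 4.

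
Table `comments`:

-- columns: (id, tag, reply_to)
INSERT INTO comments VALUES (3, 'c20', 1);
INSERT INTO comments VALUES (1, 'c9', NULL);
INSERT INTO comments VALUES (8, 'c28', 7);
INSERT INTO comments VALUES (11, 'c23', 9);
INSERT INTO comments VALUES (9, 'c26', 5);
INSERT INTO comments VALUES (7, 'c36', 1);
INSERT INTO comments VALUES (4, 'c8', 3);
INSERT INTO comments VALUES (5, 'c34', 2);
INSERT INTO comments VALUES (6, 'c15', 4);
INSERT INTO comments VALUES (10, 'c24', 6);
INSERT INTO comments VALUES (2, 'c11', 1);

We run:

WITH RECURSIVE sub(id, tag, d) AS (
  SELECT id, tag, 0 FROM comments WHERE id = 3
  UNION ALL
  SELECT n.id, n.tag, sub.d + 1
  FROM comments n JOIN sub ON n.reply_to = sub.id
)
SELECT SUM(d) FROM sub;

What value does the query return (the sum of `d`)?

6

Base: id=3 (c20) at d 0.
Iteration 1: rows with reply_to in {3} -> c8 (id 4, d 1).
Iteration 2: rows with reply_to in {4} -> c15 (id 6, d 2).
Iteration 3: rows with reply_to in {6} -> c24 (id 10, d 3).
Iteration 4: no rows with reply_to in {10}; recursion stops.
SUM(d) = 0 + 1 + 2 + 3 = 6.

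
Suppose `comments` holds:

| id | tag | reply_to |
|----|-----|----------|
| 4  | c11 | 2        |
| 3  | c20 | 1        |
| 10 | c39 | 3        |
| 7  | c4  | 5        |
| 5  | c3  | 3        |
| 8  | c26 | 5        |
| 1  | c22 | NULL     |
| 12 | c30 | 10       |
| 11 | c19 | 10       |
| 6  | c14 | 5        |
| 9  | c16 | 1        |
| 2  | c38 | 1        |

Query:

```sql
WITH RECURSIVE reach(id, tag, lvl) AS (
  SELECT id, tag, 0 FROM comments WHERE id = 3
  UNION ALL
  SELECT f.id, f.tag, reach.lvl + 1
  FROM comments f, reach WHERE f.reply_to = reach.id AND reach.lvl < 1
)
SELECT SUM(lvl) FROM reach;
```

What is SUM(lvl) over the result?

2

Base: id=3 (c20) at lvl 0.
Iteration 1: rows with reply_to in {3} -> c3 (id 5, lvl 1), c39 (id 10, lvl 1).
Iteration 2: lvl < 1 fails for all current rows; recursion stops.
SUM(lvl) = 0 + 1 + 1 = 2.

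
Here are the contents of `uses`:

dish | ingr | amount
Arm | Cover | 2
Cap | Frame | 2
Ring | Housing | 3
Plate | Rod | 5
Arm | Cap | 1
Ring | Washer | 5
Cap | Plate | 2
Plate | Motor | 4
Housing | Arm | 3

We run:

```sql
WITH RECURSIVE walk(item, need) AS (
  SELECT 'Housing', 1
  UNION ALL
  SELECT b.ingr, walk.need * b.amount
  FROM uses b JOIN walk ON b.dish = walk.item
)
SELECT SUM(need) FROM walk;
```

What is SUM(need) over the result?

79

Base: (Housing, need=1).
Iteration 1: components of {Housing} -> Arm = 1*3 = 3.
Iteration 2: components of {Arm} -> Cap = 3*1 = 3, Cover = 3*2 = 6.
Iteration 3: components of {Cap,Cover} -> Frame = 3*2 = 6, Plate = 3*2 = 6.
Iteration 4: components of {Frame,Plate} -> Motor = 6*4 = 24, Rod = 6*5 = 30.
Iteration 5: no further components; recursion stops.
SUM(need) = 1 + 3 + 3 + 6 + 6 + 6 + 30 + 24 = 79.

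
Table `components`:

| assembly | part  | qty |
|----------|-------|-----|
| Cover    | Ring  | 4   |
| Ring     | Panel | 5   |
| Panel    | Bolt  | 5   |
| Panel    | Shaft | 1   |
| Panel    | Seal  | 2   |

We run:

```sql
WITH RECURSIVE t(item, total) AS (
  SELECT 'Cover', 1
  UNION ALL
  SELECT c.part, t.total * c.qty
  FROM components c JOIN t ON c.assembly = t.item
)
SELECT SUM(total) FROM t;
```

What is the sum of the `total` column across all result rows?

Base: (Cover, total=1).
Iteration 1: components of {Cover} -> Ring = 1*4 = 4.
Iteration 2: components of {Ring} -> Panel = 4*5 = 20.
Iteration 3: components of {Panel} -> Bolt = 20*5 = 100, Seal = 20*2 = 40, Shaft = 20*1 = 20.
Iteration 4: no further components; recursion stops.
SUM(total) = 1 + 4 + 20 + 100 + 20 + 40 = 185.

185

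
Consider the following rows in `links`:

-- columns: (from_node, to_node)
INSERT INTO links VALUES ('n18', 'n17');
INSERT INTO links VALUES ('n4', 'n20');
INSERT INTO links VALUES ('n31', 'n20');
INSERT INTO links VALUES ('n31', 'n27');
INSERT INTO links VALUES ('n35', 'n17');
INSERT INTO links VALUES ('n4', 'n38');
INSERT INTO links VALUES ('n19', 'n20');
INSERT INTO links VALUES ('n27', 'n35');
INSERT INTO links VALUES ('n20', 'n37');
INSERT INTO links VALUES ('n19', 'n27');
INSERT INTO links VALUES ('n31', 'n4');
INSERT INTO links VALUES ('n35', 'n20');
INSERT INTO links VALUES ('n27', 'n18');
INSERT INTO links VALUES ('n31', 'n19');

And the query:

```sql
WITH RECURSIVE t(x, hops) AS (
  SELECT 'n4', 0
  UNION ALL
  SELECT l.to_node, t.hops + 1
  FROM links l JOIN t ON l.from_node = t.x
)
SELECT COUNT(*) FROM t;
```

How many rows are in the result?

4

Base: (n4, hops=0).
Iteration 1: edges from {n4} -> (n20, hops=1), (n38, hops=1).
Iteration 2: edges from {n20,n38} -> (n37, hops=2).
Iteration 3: no outgoing edges from {n37}; recursion stops.
Total rows emitted: 4.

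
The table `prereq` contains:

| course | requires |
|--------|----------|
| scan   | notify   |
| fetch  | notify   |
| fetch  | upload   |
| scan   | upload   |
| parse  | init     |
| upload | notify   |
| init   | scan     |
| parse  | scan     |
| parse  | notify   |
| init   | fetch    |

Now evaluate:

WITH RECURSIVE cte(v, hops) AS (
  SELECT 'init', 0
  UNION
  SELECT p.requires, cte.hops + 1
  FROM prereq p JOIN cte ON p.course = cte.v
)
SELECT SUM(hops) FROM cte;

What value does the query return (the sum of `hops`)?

Base: (init, hops=0).
Iteration 1: edges from {init} -> (fetch, hops=1), (scan, hops=1).
Iteration 2: edges from {fetch,scan} -> (notify, hops=2), (upload, hops=2). [UNION drops 2 duplicate row(s)]
Iteration 3: edges from {notify,upload} -> (notify, hops=3).
Iteration 4: no outgoing edges from {notify}; recursion stops.
SUM(hops) = 0 + 1 + 1 + 2 + 2 + 3 = 9.

9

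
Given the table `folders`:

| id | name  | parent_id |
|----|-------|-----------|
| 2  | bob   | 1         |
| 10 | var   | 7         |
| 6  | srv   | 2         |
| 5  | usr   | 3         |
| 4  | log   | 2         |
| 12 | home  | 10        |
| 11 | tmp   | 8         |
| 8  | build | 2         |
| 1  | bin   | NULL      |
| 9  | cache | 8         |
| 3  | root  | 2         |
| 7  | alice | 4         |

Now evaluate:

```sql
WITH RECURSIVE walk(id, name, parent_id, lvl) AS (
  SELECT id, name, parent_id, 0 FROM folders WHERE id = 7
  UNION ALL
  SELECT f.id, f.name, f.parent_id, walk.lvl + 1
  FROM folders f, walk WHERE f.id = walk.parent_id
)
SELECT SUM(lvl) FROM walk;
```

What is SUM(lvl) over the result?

Base: id=7 (alice), parent_id=4, lvl 0.
Iteration 1: join on id=4 -> log (id 4, parent_id=2, lvl 1).
Iteration 2: join on id=2 -> bob (id 2, parent_id=1, lvl 2).
Iteration 3: join on id=1 -> bin (id 1, parent_id=NULL, lvl 3).
Iteration 4: parent_id is NULL; no match; recursion stops.
SUM(lvl) = 0 + 1 + 2 + 3 = 6.

6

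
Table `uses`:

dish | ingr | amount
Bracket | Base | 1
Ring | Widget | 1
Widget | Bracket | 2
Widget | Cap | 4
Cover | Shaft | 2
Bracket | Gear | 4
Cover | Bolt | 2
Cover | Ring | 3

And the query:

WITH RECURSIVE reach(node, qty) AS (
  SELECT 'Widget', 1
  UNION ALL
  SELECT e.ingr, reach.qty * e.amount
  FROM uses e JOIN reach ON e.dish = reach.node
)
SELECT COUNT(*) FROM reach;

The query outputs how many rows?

Base: (Widget, qty=1).
Iteration 1: components of {Widget} -> Bracket = 1*2 = 2, Cap = 1*4 = 4.
Iteration 2: components of {Bracket,Cap} -> Base = 2*1 = 2, Gear = 2*4 = 8.
Iteration 3: no further components; recursion stops.
Total rows emitted: 5.

5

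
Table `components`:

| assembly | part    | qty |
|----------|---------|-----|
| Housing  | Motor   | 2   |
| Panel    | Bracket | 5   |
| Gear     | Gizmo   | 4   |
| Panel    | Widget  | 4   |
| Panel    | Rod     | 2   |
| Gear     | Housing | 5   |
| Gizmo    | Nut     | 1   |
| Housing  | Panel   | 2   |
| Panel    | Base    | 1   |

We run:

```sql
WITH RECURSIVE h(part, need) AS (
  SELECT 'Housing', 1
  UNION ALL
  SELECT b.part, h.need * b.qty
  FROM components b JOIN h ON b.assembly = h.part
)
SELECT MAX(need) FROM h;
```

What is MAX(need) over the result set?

10

Base: (Housing, need=1).
Iteration 1: components of {Housing} -> Motor = 1*2 = 2, Panel = 1*2 = 2.
Iteration 2: components of {Motor,Panel} -> Base = 2*1 = 2, Bracket = 2*5 = 10, Rod = 2*2 = 4, Widget = 2*4 = 8.
Iteration 3: no further components; recursion stops.
need values: 1, 2, 2, 2, 4, 10, 8; the maximum is 10.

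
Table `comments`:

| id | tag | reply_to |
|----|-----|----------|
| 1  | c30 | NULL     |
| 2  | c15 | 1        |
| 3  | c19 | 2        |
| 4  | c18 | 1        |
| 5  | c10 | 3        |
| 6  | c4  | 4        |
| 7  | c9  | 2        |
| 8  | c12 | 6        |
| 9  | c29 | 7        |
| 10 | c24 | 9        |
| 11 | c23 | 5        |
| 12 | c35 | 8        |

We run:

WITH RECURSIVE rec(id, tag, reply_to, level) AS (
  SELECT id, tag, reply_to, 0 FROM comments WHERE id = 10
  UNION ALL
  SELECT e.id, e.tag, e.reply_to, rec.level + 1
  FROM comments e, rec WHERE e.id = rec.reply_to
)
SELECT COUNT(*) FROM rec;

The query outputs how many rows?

Base: id=10 (c24), reply_to=9, level 0.
Iteration 1: join on id=9 -> c29 (id 9, reply_to=7, level 1).
Iteration 2: join on id=7 -> c9 (id 7, reply_to=2, level 2).
Iteration 3: join on id=2 -> c15 (id 2, reply_to=1, level 3).
Iteration 4: join on id=1 -> c30 (id 1, reply_to=NULL, level 4).
Iteration 5: reply_to is NULL; no match; recursion stops.
Total rows emitted: 5.

5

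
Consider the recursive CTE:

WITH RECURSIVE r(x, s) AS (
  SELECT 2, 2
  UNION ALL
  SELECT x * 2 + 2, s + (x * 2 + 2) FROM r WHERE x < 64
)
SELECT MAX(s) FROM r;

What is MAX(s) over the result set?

240

Base: x=2, s=2.
Iteration 1: 2 < 64 holds -> x = 2 * 2 + 2 = 6, s = 2 + 6 = 8.
Iteration 2: 6 < 64 holds -> x = 6 * 2 + 2 = 14, s = 8 + 14 = 22.
Iteration 3: 14 < 64 holds -> x = 14 * 2 + 2 = 30, s = 22 + 30 = 52.
Iteration 4: 30 < 64 holds -> x = 30 * 2 + 2 = 62, s = 52 + 62 = 114.
Iteration 5: 62 < 64 holds -> x = 62 * 2 + 2 = 126, s = 114 + 126 = 240.
Iteration 6: 126 < 64 fails; recursion stops.
s values: 2, 8, 22, 52, 114, 240; the maximum is 240.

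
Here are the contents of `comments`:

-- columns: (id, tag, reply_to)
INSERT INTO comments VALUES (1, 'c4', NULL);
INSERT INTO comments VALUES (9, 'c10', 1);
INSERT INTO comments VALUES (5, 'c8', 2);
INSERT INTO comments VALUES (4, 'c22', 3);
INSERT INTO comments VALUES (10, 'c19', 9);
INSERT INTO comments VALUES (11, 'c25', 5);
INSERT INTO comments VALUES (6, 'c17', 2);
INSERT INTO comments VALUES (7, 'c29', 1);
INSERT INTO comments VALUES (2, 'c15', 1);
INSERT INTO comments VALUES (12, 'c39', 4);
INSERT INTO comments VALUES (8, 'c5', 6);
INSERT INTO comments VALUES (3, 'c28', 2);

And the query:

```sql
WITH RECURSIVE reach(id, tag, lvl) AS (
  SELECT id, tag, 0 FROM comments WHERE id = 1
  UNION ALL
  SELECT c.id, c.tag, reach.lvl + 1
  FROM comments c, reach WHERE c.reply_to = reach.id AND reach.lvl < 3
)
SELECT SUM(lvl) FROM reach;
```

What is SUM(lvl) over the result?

20

Base: id=1 (c4) at lvl 0.
Iteration 1: rows with reply_to in {1} -> c15 (id 2, lvl 1), c29 (id 7, lvl 1), c10 (id 9, lvl 1).
Iteration 2: rows with reply_to in {2,7,9} -> c28 (id 3, lvl 2), c8 (id 5, lvl 2), c17 (id 6, lvl 2), c19 (id 10, lvl 2).
Iteration 3: rows with reply_to in {3,5,6,10} -> c22 (id 4, lvl 3), c5 (id 8, lvl 3), c25 (id 11, lvl 3).
Iteration 4: lvl < 3 fails for all current rows; recursion stops.
SUM(lvl) = 0 + 1 + 1 + 1 + 2 + 2 + 2 + 2 + 3 + 3 + 3 = 20.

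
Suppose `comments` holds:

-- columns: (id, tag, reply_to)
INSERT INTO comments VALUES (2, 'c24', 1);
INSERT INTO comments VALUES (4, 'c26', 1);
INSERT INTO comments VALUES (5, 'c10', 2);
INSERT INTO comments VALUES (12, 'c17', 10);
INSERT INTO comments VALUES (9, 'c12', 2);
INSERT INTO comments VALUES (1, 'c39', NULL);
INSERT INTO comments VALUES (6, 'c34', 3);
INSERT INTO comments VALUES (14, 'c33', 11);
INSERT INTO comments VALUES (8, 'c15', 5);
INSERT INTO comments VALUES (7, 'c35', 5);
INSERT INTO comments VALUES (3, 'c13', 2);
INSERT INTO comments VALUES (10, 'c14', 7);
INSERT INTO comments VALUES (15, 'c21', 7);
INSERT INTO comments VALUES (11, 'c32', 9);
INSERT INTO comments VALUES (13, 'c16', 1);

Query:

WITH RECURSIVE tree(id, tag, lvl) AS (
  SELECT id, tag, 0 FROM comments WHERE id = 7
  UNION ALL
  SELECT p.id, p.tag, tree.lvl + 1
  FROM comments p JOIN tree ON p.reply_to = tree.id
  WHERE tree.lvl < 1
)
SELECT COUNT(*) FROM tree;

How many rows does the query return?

Base: id=7 (c35) at lvl 0.
Iteration 1: rows with reply_to in {7} -> c14 (id 10, lvl 1), c21 (id 15, lvl 1).
Iteration 2: lvl < 1 fails for all current rows; recursion stops.
Total rows emitted: 3.

3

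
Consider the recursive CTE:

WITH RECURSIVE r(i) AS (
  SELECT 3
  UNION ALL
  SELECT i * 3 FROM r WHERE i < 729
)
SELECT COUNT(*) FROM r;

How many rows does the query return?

Base: i=3.
Iteration 1: 3 < 729 holds -> i = 3 * 3 = 9.
Iteration 2: 9 < 729 holds -> i = 9 * 3 = 27.
Iteration 3: 27 < 729 holds -> i = 27 * 3 = 81.
Iteration 4: 81 < 729 holds -> i = 81 * 3 = 243.
Iteration 5: 243 < 729 holds -> i = 243 * 3 = 729.
Iteration 6: 729 < 729 fails; recursion stops.
Total rows emitted: 6.

6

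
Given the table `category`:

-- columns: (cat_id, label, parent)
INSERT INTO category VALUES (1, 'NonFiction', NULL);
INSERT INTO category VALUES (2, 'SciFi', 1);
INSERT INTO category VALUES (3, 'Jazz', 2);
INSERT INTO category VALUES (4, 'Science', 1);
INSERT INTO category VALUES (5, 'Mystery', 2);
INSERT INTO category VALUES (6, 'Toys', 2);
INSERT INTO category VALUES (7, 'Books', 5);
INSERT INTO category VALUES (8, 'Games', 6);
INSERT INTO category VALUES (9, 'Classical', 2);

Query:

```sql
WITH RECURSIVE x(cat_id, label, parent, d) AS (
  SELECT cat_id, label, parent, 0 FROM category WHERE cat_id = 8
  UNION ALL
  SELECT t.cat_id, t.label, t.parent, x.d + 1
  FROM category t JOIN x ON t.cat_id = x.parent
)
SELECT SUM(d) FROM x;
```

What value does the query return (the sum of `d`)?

6

Base: cat_id=8 (Games), parent=6, d 0.
Iteration 1: join on cat_id=6 -> Toys (id 6, parent=2, d 1).
Iteration 2: join on cat_id=2 -> SciFi (id 2, parent=1, d 2).
Iteration 3: join on cat_id=1 -> NonFiction (id 1, parent=NULL, d 3).
Iteration 4: parent is NULL; no match; recursion stops.
SUM(d) = 0 + 1 + 2 + 3 = 6.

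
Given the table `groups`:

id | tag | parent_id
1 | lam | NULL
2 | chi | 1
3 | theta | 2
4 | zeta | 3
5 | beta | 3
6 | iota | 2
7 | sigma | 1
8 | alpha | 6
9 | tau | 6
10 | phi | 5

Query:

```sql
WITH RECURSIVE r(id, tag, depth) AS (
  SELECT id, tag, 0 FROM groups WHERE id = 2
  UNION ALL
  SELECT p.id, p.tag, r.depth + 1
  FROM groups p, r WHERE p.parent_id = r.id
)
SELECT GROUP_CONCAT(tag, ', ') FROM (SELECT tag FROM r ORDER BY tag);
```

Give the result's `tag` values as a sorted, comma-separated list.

alpha, beta, chi, iota, phi, tau, theta, zeta

Base: id=2 (chi) at depth 0.
Iteration 1: rows with parent_id in {2} -> theta (id 3, depth 1), iota (id 6, depth 1).
Iteration 2: rows with parent_id in {3,6} -> zeta (id 4, depth 2), beta (id 5, depth 2), alpha (id 8, depth 2), tau (id 9, depth 2).
Iteration 3: rows with parent_id in {4,5,8,9} -> phi (id 10, depth 3).
Iteration 4: no rows with parent_id in {10}; recursion stops.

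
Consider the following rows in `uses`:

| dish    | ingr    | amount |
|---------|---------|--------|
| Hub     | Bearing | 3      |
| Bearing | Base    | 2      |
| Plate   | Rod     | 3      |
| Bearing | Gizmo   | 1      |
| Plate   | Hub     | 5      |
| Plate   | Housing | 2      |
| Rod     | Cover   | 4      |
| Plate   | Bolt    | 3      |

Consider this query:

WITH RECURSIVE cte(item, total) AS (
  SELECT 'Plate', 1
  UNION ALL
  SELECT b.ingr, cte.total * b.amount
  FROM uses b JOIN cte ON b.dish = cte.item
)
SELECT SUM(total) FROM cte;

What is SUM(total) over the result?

Base: (Plate, total=1).
Iteration 1: components of {Plate} -> Bolt = 1*3 = 3, Housing = 1*2 = 2, Hub = 1*5 = 5, Rod = 1*3 = 3.
Iteration 2: components of {Bolt,Housing,Hub,Rod} -> Bearing = 5*3 = 15, Cover = 3*4 = 12.
Iteration 3: components of {Bearing,Cover} -> Base = 15*2 = 30, Gizmo = 15*1 = 15.
Iteration 4: no further components; recursion stops.
SUM(total) = 1 + 2 + 3 + 5 + 3 + 15 + 12 + 15 + 30 = 86.

86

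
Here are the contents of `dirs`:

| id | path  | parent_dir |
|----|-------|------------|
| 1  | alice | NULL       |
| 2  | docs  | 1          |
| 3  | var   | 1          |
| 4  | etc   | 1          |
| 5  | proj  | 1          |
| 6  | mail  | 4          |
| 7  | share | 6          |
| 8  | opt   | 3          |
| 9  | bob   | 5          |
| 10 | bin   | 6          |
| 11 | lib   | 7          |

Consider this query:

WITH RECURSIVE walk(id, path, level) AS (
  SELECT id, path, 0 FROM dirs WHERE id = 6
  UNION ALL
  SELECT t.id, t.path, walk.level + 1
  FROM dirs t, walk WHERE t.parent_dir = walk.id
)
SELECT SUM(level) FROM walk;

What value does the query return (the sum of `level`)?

4

Base: id=6 (mail) at level 0.
Iteration 1: rows with parent_dir in {6} -> share (id 7, level 1), bin (id 10, level 1).
Iteration 2: rows with parent_dir in {7,10} -> lib (id 11, level 2).
Iteration 3: no rows with parent_dir in {11}; recursion stops.
SUM(level) = 0 + 1 + 1 + 2 = 4.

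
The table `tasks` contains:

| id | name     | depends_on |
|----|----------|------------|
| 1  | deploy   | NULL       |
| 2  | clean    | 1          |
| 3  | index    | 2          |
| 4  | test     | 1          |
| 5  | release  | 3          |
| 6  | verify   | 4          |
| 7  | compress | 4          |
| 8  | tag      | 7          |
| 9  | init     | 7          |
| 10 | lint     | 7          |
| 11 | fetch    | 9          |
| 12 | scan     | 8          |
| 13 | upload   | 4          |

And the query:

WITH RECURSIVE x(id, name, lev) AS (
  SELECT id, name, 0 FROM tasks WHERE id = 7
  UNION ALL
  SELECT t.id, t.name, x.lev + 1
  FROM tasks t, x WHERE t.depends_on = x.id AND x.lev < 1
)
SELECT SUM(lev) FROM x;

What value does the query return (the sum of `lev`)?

Base: id=7 (compress) at lev 0.
Iteration 1: rows with depends_on in {7} -> tag (id 8, lev 1), init (id 9, lev 1), lint (id 10, lev 1).
Iteration 2: lev < 1 fails for all current rows; recursion stops.
SUM(lev) = 0 + 1 + 1 + 1 = 3.

3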